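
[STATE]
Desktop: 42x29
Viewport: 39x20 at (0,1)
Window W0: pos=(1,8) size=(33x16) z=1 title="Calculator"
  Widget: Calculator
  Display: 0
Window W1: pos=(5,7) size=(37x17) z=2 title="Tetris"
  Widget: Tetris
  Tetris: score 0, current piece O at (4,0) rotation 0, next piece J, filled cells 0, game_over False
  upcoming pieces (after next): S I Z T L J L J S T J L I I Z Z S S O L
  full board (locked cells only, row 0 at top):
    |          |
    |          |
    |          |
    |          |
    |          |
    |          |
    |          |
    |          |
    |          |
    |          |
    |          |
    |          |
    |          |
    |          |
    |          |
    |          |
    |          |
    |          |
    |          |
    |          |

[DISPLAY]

                                       
                                       
                                       
                                       
                                       
                                       
     ┏━━━━━━━━━━━━━━━━━━━━━━━━━━━━━━━━━
 ┏━━━┃ Tetris                          
 ┃ Ca┠─────────────────────────────────
 ┠───┃          │Next:                 
 ┃   ┃          │█                     
 ┃┌──┃          │███                   
 ┃│ 7┃          │                      
 ┃├──┃          │                      
 ┃│ 4┃          │                      
 ┃├──┃          │Score:                
 ┃│ 1┃          │0                     
 ┃├──┃          │                      
 ┃│ 0┃          │                      
 ┃├──┃          │                      


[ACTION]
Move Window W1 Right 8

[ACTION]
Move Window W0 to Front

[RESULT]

                                       
                                       
                                       
                                       
                                       
                                       
     ┏━━━━━━━━━━━━━━━━━━━━━━━━━━━━━━━━━
 ┏━━━━━━━━━━━━━━━━━━━━━━━━━━━━━━━┓     
 ┃ Calculator                    ┃─────
 ┠───────────────────────────────┨     
 ┃                              0┃     
 ┃┌───┬───┬───┬───┐              ┃     
 ┃│ 7 │ 8 │ 9 │ ÷ │              ┃     
 ┃├───┼───┼───┼───┤              ┃     
 ┃│ 4 │ 5 │ 6 │ × │              ┃     
 ┃├───┼───┼───┼───┤              ┃     
 ┃│ 1 │ 2 │ 3 │ - │              ┃     
 ┃├───┼───┼───┼───┤              ┃     
 ┃│ 0 │ . │ = │ + │              ┃     
 ┃├───┼───┼───┼───┤              ┃     


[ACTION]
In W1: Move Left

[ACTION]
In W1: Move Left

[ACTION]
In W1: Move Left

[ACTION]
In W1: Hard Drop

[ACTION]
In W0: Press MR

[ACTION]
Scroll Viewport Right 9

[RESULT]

                                       
                                       
                                       
                                       
                                       
                                       
  ┏━━━━━━━━━━━━━━━━━━━━━━━━━━━━━━━━━━━┓
━━━━━━━━━━━━━━━━━━━━━━━━━━━━━━┓       ┃
Calculator                    ┃───────┨
──────────────────────────────┨       ┃
                             0┃       ┃
───┬───┬───┬───┐              ┃       ┃
 7 │ 8 │ 9 │ ÷ │              ┃       ┃
───┼───┼───┼───┤              ┃       ┃
 4 │ 5 │ 6 │ × │              ┃       ┃
───┼───┼───┼───┤              ┃       ┃
 1 │ 2 │ 3 │ - │              ┃       ┃
───┼───┼───┼───┤              ┃       ┃
 0 │ . │ = │ + │              ┃       ┃
───┼───┼───┼───┤              ┃       ┃


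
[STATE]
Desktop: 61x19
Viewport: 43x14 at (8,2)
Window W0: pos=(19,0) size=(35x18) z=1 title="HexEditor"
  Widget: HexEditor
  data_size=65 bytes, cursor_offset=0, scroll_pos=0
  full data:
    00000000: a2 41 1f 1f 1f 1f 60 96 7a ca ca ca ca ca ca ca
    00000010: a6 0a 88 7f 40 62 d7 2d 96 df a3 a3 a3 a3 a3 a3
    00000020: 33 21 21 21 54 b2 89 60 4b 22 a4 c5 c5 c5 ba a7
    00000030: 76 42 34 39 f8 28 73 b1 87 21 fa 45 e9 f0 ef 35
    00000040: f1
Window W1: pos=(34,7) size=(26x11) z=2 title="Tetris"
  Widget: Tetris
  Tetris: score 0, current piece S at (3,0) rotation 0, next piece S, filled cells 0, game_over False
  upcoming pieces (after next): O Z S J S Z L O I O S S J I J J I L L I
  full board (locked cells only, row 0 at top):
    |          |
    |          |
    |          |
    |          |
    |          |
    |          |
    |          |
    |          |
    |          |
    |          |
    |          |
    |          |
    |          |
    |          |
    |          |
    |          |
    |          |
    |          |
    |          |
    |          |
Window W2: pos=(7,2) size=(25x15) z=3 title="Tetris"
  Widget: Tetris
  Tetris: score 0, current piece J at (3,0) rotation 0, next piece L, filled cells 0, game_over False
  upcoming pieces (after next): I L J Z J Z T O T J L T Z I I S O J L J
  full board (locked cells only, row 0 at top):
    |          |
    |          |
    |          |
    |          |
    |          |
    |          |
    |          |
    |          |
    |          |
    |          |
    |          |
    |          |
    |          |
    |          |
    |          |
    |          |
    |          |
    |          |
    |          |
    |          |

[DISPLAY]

━━━━━━━━━━━━━━━━━━━━━━━┓───────────────────
 Tetris                ┃ 41 1f 1f 1f 1f 60 
───────────────────────┨ 0a 88 7f 40 62 d7 
          │Next:       ┃ 21 21 21 54 b2 89 
          │  ▒         ┃ 42 34 39 f8 28 73 
          │▒▒▒         ┃  ┏━━━━━━━━━━━━━━━━
          │            ┃  ┃ Tetris         
          │            ┃  ┠────────────────
          │            ┃  ┃          │Next:
          │Score:      ┃  ┃          │ ░░  
          │0           ┃  ┃          │░░   
          │            ┃  ┃          │     
          │            ┃  ┃          │     
          │            ┃  ┃          │     


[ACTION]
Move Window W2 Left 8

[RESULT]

━━━━━━━━━━━━━━━━┓──────────────────────────
                ┃000  A2 41 1f 1f 1f 1f 60 
────────────────┨010  a6 0a 88 7f 40 62 d7 
   │Next:       ┃020  33 21 21 21 54 b2 89 
   │  ▒         ┃030  76 42 34 39 f8 28 73 
   │▒▒▒         ┃040  f1  ┏━━━━━━━━━━━━━━━━
   │            ┃         ┃ Tetris         
   │            ┃         ┠────────────────
   │            ┃         ┃          │Next:
   │Score:      ┃         ┃          │ ░░  
   │0           ┃         ┃          │░░   
   │            ┃         ┃          │     
   │            ┃         ┃          │     
   │            ┃         ┃          │     


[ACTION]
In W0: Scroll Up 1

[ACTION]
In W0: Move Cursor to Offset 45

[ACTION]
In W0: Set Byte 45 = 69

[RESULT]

━━━━━━━━━━━━━━━━┓──────────────────────────
                ┃000  a2 41 1f 1f 1f 1f 60 
────────────────┨010  a6 0a 88 7f 40 62 d7 
   │Next:       ┃020  33 21 21 21 54 b2 89 
   │  ▒         ┃030  76 42 34 39 f8 28 73 
   │▒▒▒         ┃040  f1  ┏━━━━━━━━━━━━━━━━
   │            ┃         ┃ Tetris         
   │            ┃         ┠────────────────
   │            ┃         ┃          │Next:
   │Score:      ┃         ┃          │ ░░  
   │0           ┃         ┃          │░░   
   │            ┃         ┃          │     
   │            ┃         ┃          │     
   │            ┃         ┃          │     


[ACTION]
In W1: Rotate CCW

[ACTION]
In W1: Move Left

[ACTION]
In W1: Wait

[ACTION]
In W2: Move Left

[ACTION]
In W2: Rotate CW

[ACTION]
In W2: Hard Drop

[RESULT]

━━━━━━━━━━━━━━━━┓──────────────────────────
                ┃000  a2 41 1f 1f 1f 1f 60 
────────────────┨010  a6 0a 88 7f 40 62 d7 
   │Next:       ┃020  33 21 21 21 54 b2 89 
   │████        ┃030  76 42 34 39 f8 28 73 
   │            ┃040  f1  ┏━━━━━━━━━━━━━━━━
   │            ┃         ┃ Tetris         
   │            ┃         ┠────────────────
   │            ┃         ┃          │Next:
   │Score:      ┃         ┃          │ ░░  
   │0           ┃         ┃          │░░   
   │            ┃         ┃          │     
   │            ┃         ┃          │     
   │            ┃         ┃          │     


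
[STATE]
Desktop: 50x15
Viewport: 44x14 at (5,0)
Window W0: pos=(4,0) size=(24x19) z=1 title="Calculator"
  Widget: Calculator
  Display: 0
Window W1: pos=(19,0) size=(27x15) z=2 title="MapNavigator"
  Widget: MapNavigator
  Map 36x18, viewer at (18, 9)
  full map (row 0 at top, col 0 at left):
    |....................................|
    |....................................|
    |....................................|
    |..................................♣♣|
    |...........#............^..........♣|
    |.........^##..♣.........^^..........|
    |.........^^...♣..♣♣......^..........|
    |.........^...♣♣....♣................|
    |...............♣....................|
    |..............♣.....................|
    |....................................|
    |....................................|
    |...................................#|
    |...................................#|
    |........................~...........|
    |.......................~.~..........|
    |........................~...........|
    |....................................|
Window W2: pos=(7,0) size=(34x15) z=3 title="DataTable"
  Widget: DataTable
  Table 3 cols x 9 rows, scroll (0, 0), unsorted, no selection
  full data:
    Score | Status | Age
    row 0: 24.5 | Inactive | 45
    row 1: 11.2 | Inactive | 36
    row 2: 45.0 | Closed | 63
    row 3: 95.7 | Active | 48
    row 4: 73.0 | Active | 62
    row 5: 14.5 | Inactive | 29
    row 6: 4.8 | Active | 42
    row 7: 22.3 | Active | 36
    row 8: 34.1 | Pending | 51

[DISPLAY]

━━┏━━━━━━━━━━━━━━━━━━━━━━━━━━━━━━━━┓━━━━┓   
 C┃ DataTable                      ┃    ┃   
──┠────────────────────────────────┨────┨   
  ┃Score│Status  │Age              ┃....┃   
┌─┃─────┼────────┼───              ┃....┃   
│ ┃24.5 │Inactive│45               ┃....┃   
├─┃11.2 │Inactive│36               ┃....┃   
│ ┃45.0 │Closed  │63               ┃....┃   
├─┃95.7 │Active  │48               ┃....┃   
│ ┃73.0 │Active  │62               ┃....┃   
├─┃14.5 │Inactive│29               ┃....┃   
│ ┃4.8  │Active  │42               ┃....┃   
├─┃22.3 │Active  │36               ┃....┃   
│ ┃34.1 │Pending │51               ┃....┃   


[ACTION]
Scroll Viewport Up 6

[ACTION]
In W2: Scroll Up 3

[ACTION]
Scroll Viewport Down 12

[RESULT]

 C┃ DataTable                      ┃    ┃   
──┠────────────────────────────────┨────┨   
  ┃Score│Status  │Age              ┃....┃   
┌─┃─────┼────────┼───              ┃....┃   
│ ┃24.5 │Inactive│45               ┃....┃   
├─┃11.2 │Inactive│36               ┃....┃   
│ ┃45.0 │Closed  │63               ┃....┃   
├─┃95.7 │Active  │48               ┃....┃   
│ ┃73.0 │Active  │62               ┃....┃   
├─┃14.5 │Inactive│29               ┃....┃   
│ ┃4.8  │Active  │42               ┃....┃   
├─┃22.3 │Active  │36               ┃....┃   
│ ┃34.1 │Pending │51               ┃....┃   
└─┗━━━━━━━━━━━━━━━━━━━━━━━━━━━━━━━━┛━━━━┛   


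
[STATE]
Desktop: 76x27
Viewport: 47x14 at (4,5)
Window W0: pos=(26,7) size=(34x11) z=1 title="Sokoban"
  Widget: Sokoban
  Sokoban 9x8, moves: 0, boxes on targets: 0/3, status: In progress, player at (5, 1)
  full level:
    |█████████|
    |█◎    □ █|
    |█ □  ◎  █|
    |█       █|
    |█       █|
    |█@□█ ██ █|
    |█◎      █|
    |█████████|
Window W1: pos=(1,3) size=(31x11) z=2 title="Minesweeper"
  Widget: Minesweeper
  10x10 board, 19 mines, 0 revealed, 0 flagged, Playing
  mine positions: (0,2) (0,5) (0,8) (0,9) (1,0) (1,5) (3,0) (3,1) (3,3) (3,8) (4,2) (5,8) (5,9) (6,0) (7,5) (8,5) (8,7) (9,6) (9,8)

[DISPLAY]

───────────────────────────┨                   
■■■■■■■■                   ┃                   
■■■■■■■■                   ┃━━━━━━━━━━━━━━━━━━━
■■■■■■■■                   ┃ban                
■■■■■■■■                   ┃───────────────────
■■■■■■■■                   ┃████               
■■■■■■■■                   ┃ □ █               
■■■■■■■■                   ┃◎  █               
━━━━━━━━━━━━━━━━━━━━━━━━━━━┛   █               
                      ┃█       █               
                      ┃█@□█ ██ █               
                      ┃█◎      █               
                      ┗━━━━━━━━━━━━━━━━━━━━━━━━
                                               


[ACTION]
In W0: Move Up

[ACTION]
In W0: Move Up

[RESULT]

───────────────────────────┨                   
■■■■■■■■                   ┃                   
■■■■■■■■                   ┃━━━━━━━━━━━━━━━━━━━
■■■■■■■■                   ┃ban                
■■■■■■■■                   ┃───────────────────
■■■■■■■■                   ┃████               
■■■■■■■■                   ┃ □ █               
■■■■■■■■                   ┃◎  █               
━━━━━━━━━━━━━━━━━━━━━━━━━━━┛   █               
                      ┃█       █               
                      ┃█ □█ ██ █               
                      ┃█◎      █               
                      ┗━━━━━━━━━━━━━━━━━━━━━━━━
                                               


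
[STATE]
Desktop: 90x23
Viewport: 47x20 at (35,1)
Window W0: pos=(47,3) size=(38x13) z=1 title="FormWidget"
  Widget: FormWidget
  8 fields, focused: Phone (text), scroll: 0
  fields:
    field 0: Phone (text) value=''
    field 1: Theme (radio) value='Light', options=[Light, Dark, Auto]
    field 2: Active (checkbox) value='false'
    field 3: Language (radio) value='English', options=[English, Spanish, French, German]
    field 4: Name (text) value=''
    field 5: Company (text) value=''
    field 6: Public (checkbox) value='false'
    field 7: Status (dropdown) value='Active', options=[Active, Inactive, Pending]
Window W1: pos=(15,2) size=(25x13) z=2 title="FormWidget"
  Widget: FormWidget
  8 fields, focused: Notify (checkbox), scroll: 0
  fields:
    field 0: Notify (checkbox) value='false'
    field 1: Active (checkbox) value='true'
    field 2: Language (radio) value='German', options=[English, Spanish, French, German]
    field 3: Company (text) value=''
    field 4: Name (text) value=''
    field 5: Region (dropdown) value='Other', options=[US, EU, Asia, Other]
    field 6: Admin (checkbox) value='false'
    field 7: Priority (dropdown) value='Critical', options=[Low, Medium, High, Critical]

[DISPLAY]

                                               
━━━━┓                                          
    ┃       ┏━━━━━━━━━━━━━━━━━━━━━━━━━━━━━━━━━━
────┨       ┃ FormWidget                       
    ┃       ┠──────────────────────────────────
    ┃       ┃> Phone:      [                   
ngli┃       ┃  Theme:      (●) Light  ( ) Dark 
   ]┃       ┃  Active:     [ ]                 
   ]┃       ┃  Language:   (●) English  ( ) Spa
r ▼]┃       ┃  Name:       [                   
    ┃       ┃  Company:    [                   
ic▼]┃       ┃  Public:     [ ]                 
    ┃       ┃  Status:     [Active             
━━━━┛       ┃                                  
            ┗━━━━━━━━━━━━━━━━━━━━━━━━━━━━━━━━━━
                                               
                                               
                                               
                                               
                                               


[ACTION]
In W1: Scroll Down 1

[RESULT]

                                               
━━━━┓                                          
    ┃       ┏━━━━━━━━━━━━━━━━━━━━━━━━━━━━━━━━━━
────┨       ┃ FormWidget                       
    ┃       ┠──────────────────────────────────
ngli┃       ┃> Phone:      [                   
   ]┃       ┃  Theme:      (●) Light  ( ) Dark 
   ]┃       ┃  Active:     [ ]                 
r ▼]┃       ┃  Language:   (●) English  ( ) Spa
    ┃       ┃  Name:       [                   
ic▼]┃       ┃  Company:    [                   
    ┃       ┃  Public:     [ ]                 
    ┃       ┃  Status:     [Active             
━━━━┛       ┃                                  
            ┗━━━━━━━━━━━━━━━━━━━━━━━━━━━━━━━━━━
                                               
                                               
                                               
                                               
                                               


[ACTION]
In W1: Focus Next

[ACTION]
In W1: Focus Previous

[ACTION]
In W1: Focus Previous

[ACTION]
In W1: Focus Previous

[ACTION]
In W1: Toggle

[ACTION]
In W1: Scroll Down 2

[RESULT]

                                               
━━━━┓                                          
    ┃       ┏━━━━━━━━━━━━━━━━━━━━━━━━━━━━━━━━━━
────┨       ┃ FormWidget                       
   ]┃       ┠──────────────────────────────────
   ]┃       ┃> Phone:      [                   
r ▼]┃       ┃  Theme:      (●) Light  ( ) Dark 
    ┃       ┃  Active:     [ ]                 
ic▼]┃       ┃  Language:   (●) English  ( ) Spa
    ┃       ┃  Name:       [                   
    ┃       ┃  Company:    [                   
    ┃       ┃  Public:     [ ]                 
    ┃       ┃  Status:     [Active             
━━━━┛       ┃                                  
            ┗━━━━━━━━━━━━━━━━━━━━━━━━━━━━━━━━━━
                                               
                                               
                                               
                                               
                                               


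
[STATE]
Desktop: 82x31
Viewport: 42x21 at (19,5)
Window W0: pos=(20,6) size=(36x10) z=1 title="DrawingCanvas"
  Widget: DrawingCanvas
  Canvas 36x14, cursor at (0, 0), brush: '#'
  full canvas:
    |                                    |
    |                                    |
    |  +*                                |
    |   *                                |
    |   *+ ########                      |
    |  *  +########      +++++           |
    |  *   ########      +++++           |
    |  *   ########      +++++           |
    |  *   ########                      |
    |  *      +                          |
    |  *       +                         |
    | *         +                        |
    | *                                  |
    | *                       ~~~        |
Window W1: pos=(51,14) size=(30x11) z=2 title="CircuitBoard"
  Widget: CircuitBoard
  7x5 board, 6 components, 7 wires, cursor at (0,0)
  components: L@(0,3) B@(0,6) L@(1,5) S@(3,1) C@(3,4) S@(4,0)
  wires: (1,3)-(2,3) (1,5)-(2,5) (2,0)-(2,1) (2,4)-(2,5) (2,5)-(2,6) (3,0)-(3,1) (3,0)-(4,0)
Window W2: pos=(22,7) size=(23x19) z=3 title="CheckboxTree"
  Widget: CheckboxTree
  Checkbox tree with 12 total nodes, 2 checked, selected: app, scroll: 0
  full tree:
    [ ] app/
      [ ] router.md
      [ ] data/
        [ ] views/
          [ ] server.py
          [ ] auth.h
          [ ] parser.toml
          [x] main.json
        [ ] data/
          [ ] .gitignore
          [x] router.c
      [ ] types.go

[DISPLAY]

                                          
 ┏━━━━━━━━━━━━━━━━━━━━━━━━━━━━━━━━━━┓     
 ┃ ┏━━━━━━━━━━━━━━━━━━━━━┓          ┃     
 ┠─┃ CheckboxTree        ┃──────────┨     
 ┃+┠─────────────────────┨          ┃     
 ┃ ┃>[-] app/            ┃          ┃     
 ┃ ┃   [ ] router.md     ┃          ┃     
 ┃ ┃   [-] data/         ┃          ┃     
 ┃ ┃     [-] views/      ┃          ┃     
 ┃ ┃       [ ] server.py ┃+     ┏━━━━━━━━━
 ┗━┃       [ ] auth.h    ┃━━━━━━┃ CircuitB
   ┃       [ ] parser.tom┃      ┠─────────
   ┃       [x] main.json ┃      ┃   0 1 2 
   ┃     [-] data/       ┃      ┃0  [.]   
   ┃       [ ] .gitignore┃      ┃         
   ┃       [x] router.c  ┃      ┃1        
   ┃   [ ] types.go      ┃      ┃         
   ┃                     ┃      ┃2   · ─ ·
   ┃                     ┃      ┃         
   ┃                     ┃      ┗━━━━━━━━━
   ┗━━━━━━━━━━━━━━━━━━━━━┛                


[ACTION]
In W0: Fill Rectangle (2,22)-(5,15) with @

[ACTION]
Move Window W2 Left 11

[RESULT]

                                          
 ┏━━━━━━━━━━━━━━━━━━━━━━━━━━━━━━━━━━┓     
━━━━━━━━━━━━━━┓s                    ┃     
oxTree        ┃─────────────────────┨     
──────────────┨                     ┃     
p/            ┃                     ┃     
router.md     ┃  @@@@@@@@           ┃     
data/         ┃  @@@@@@@@           ┃     
] views/      ┃# @@@@@@@@           ┃     
[ ] server.py ┃# @@@@@@@@++     ┏━━━━━━━━━
[ ] auth.h    ┃━━━━━━━━━━━━━━━━━┃ CircuitB
[ ] parser.tom┃                 ┠─────────
[x] main.json ┃                 ┃   0 1 2 
] data/       ┃                 ┃0  [.]   
[ ] .gitignore┃                 ┃         
[x] router.c  ┃                 ┃1        
types.go      ┃                 ┃         
              ┃                 ┃2   · ─ ·
              ┃                 ┃         
              ┃                 ┗━━━━━━━━━
━━━━━━━━━━━━━━┛                           


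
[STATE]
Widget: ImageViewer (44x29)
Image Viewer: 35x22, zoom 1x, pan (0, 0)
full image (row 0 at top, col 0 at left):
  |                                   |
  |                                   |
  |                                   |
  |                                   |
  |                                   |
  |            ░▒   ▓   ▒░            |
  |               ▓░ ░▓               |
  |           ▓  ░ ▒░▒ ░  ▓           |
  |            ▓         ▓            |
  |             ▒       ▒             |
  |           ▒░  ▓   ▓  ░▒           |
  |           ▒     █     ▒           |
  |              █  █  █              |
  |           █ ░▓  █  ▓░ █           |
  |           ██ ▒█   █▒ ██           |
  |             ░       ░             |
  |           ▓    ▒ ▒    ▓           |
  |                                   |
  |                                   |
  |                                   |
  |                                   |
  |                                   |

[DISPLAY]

                                            
                                            
                                            
                                            
                                            
            ░▒   ▓   ▒░                     
               ▓░ ░▓                        
           ▓  ░ ▒░▒ ░  ▓                    
            ▓         ▓                     
             ▒       ▒                      
           ▒░  ▓   ▓  ░▒                    
           ▒     █     ▒                    
              █  █  █                       
           █ ░▓  █  ▓░ █                    
           ██ ▒█   █▒ ██                    
             ░       ░                      
           ▓    ▒ ▒    ▓                    
                                            
                                            
                                            
                                            
                                            
                                            
                                            
                                            
                                            
                                            
                                            
                                            


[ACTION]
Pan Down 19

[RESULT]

                                            
                                            
                                            
                                            
                                            
                                            
                                            
                                            
                                            
                                            
                                            
                                            
                                            
                                            
                                            
                                            
                                            
                                            
                                            
                                            
                                            
                                            
                                            
                                            
                                            
                                            
                                            
                                            
                                            


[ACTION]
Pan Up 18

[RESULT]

                                            
                                            
                                            
                                            
            ░▒   ▓   ▒░                     
               ▓░ ░▓                        
           ▓  ░ ▒░▒ ░  ▓                    
            ▓         ▓                     
             ▒       ▒                      
           ▒░  ▓   ▓  ░▒                    
           ▒     █     ▒                    
              █  █  █                       
           █ ░▓  █  ▓░ █                    
           ██ ▒█   █▒ ██                    
             ░       ░                      
           ▓    ▒ ▒    ▓                    
                                            
                                            
                                            
                                            
                                            
                                            
                                            
                                            
                                            
                                            
                                            
                                            
                                            


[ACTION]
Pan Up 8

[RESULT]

                                            
                                            
                                            
                                            
                                            
            ░▒   ▓   ▒░                     
               ▓░ ░▓                        
           ▓  ░ ▒░▒ ░  ▓                    
            ▓         ▓                     
             ▒       ▒                      
           ▒░  ▓   ▓  ░▒                    
           ▒     █     ▒                    
              █  █  █                       
           █ ░▓  █  ▓░ █                    
           ██ ▒█   █▒ ██                    
             ░       ░                      
           ▓    ▒ ▒    ▓                    
                                            
                                            
                                            
                                            
                                            
                                            
                                            
                                            
                                            
                                            
                                            
                                            


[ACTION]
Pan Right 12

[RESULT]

                                            
                                            
                                            
                                            
                                            
░▒   ▓   ▒░                                 
   ▓░ ░▓                                    
  ░ ▒░▒ ░  ▓                                
▓         ▓                                 
 ▒       ▒                                  
░  ▓   ▓  ░▒                                
     █     ▒                                
  █  █  █                                   
 ░▓  █  ▓░ █                                
█ ▒█   █▒ ██                                
 ░       ░                                  
    ▒ ▒    ▓                                
                                            
                                            
                                            
                                            
                                            
                                            
                                            
                                            
                                            
                                            
                                            
                                            


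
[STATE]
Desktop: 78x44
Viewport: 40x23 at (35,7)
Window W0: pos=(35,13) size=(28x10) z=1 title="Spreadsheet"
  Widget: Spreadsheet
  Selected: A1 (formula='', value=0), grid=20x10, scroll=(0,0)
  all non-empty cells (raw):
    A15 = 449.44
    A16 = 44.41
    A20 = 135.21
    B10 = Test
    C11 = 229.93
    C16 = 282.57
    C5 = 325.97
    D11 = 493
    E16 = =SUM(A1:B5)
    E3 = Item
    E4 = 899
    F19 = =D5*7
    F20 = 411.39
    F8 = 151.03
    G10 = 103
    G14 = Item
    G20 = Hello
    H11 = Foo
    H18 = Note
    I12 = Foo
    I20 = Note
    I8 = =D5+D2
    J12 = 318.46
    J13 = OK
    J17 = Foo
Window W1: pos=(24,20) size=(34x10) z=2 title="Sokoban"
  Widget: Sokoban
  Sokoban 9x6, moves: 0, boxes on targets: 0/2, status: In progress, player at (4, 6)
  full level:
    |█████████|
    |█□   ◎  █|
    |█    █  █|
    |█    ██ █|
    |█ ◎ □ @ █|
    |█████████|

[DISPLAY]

                                        
                                        
                                        
                                        
                                        
                                        
┏━━━━━━━━━━━━━━━━━━━━━━━━━━┓            
┃ Spreadsheet              ┃            
┠──────────────────────────┨            
┃A1:                       ┃            
┃       A       B       C  ┃            
┃--------------------------┃            
┃  1      [0]       0      ┃            
━━━━━━━━━━━━━━━━━━━━━━┓    ┃            
                      ┃    ┃            
──────────────────────┨━━━━┛            
                      ┃                 
                      ┃                 
                      ┃                 
                      ┃                 
                      ┃                 
                      ┃                 
━━━━━━━━━━━━━━━━━━━━━━┛                 


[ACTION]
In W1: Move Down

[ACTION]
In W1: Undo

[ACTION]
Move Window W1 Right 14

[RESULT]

                                        
                                        
                                        
                                        
                                        
                                        
┏━━━━━━━━━━━━━━━━━━━━━━━━━━┓            
┃ Spreadsheet              ┃            
┠──────────────────────────┨            
┃A1:                       ┃            
┃       A       B       C  ┃            
┃--------------------------┃            
┃  1      [0]       0      ┃            
┃  ┏━━━━━━━━━━━━━━━━━━━━━━━━━━━━━━━━┓   
┃  ┃ Sokoban                        ┃   
┗━━┠────────────────────────────────┨   
   ┃█████████                       ┃   
   ┃█□   ◎  █                       ┃   
   ┃█    █  █                       ┃   
   ┃█    ██ █                       ┃   
   ┃█ ◎ □ @ █                       ┃   
   ┃█████████                       ┃   
   ┗━━━━━━━━━━━━━━━━━━━━━━━━━━━━━━━━┛   


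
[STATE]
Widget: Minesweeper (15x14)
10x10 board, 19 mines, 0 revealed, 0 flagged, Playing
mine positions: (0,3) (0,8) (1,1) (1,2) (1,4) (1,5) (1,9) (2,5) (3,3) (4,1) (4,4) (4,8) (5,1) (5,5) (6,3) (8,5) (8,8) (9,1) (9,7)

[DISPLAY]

■■■■■■■■■■     
■■■■■■■■■■     
■■■■■■■■■■     
■■■■■■■■■■     
■■■■■■■■■■     
■■■■■■■■■■     
■■■■■■■■■■     
■■■■■■■■■■     
■■■■■■■■■■     
■■■■■■■■■■     
               
               
               
               


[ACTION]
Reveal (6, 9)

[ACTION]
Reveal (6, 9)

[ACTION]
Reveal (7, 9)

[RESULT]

■■■■■■■■■■     
■■■■■■■■■■     
■■■■■■■■■■     
■■■■■■■■■■     
■■■■■■■■■■     
■■■■■■1111     
■■■■■■1        
■■■■■■1111     
■■■■■■■■■■     
■■■■■■■■■■     
               
               
               
               


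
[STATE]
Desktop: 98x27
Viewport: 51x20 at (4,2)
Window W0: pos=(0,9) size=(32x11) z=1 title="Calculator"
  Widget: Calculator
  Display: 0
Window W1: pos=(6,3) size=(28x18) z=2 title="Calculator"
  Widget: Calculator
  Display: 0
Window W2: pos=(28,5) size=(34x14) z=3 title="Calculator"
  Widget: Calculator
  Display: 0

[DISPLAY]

                                                   
  ┏━━━━━━━━━━━━━━━━━━━━━━━━━━┓                     
  ┃ Calculator               ┃                     
  ┠─────────────────────┏━━━━━━━━━━━━━━━━━━━━━━━━━━
  ┃                     ┃ Calculator               
  ┃┌───┬───┬───┬───┐    ┠──────────────────────────
  ┃│ 7 │ 8 │ 9 │ ÷ │    ┃                          
━━┃├───┼───┼───┼───┤    ┃┌───┬───┬───┬───┐         
lc┃│ 4 │ 5 │ 6 │ × │    ┃│ 7 │ 8 │ 9 │ ÷ │         
──┃├───┼───┼───┼───┤    ┃├───┼───┼───┼───┤         
  ┃│ 1 │ 2 │ 3 │ - │    ┃│ 4 │ 5 │ 6 │ × │         
─┬┃├───┼───┼───┼───┤    ┃├───┼───┼───┼───┤         
 │┃│ 0 │ . │ = │ + │    ┃│ 1 │ 2 │ 3 │ - │         
─┼┃├───┼───┼───┼───┤    ┃├───┼───┼───┼───┤         
 │┃│ C │ MC│ MR│ M+│    ┃│ 0 │ . │ = │ + │         
─┼┃└───┴───┴───┴───┘    ┃└───┴───┴───┴───┘         
 │┃                     ┗━━━━━━━━━━━━━━━━━━━━━━━━━━
━━┃                          ┃                     
  ┗━━━━━━━━━━━━━━━━━━━━━━━━━━┛                     
                                                   


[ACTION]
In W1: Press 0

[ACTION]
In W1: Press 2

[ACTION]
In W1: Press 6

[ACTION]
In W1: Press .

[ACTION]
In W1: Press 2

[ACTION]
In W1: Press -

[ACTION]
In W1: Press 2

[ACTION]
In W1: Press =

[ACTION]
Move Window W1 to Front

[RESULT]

                                                   
  ┏━━━━━━━━━━━━━━━━━━━━━━━━━━┓                     
  ┃ Calculator               ┃                     
  ┠──────────────────────────┨━━━━━━━━━━━━━━━━━━━━━
  ┃                      24.2┃ulator               
  ┃┌───┬───┬───┬───┐         ┃─────────────────────
  ┃│ 7 │ 8 │ 9 │ ÷ │         ┃                     
━━┃├───┼───┼───┼───┤         ┃───┬───┬───┐         
lc┃│ 4 │ 5 │ 6 │ × │         ┃ 8 │ 9 │ ÷ │         
──┃├───┼───┼───┼───┤         ┃───┼───┼───┤         
  ┃│ 1 │ 2 │ 3 │ - │         ┃ 5 │ 6 │ × │         
─┬┃├───┼───┼───┼───┤         ┃───┼───┼───┤         
 │┃│ 0 │ . │ = │ + │         ┃ 2 │ 3 │ - │         
─┼┃├───┼───┼───┼───┤         ┃───┼───┼───┤         
 │┃│ C │ MC│ MR│ M+│         ┃ . │ = │ + │         
─┼┃└───┴───┴───┴───┘         ┃───┴───┴───┘         
 │┃                          ┃━━━━━━━━━━━━━━━━━━━━━
━━┃                          ┃                     
  ┗━━━━━━━━━━━━━━━━━━━━━━━━━━┛                     
                                                   
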